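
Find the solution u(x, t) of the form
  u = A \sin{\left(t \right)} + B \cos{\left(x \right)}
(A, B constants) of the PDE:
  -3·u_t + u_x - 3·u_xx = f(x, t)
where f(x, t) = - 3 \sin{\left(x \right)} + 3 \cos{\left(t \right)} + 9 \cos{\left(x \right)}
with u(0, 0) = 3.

Substitute the ansatz u = A \sin{\left(t \right)} + B \cos{\left(x \right)} into the left-hand side.
Derivatives of the ansatz:
  u_t = A \cos{\left(t \right)}
  u_x = - B \sin{\left(x \right)}
  u_xx = - B \cos{\left(x \right)}
Term by term:
  -3·u_t = - 3 A \cos{\left(t \right)}
  u_x = - B \sin{\left(x \right)}
  -3·u_xx = 3 B \cos{\left(x \right)}
So the left-hand side equals
  - 3 A \cos{\left(t \right)} - B \sin{\left(x \right)} + 3 B \cos{\left(x \right)}
This must equal f(x, t) = - 3 \sin{\left(x \right)} + 3 \cos{\left(t \right)} + 9 \cos{\left(x \right)} identically.
Matching coefficients of the independent functions:
  [\sin{\left(x \right)}]:  - B = -3
  [\cos{\left(t \right)}]:  - 3 A = 3
  [\cos{\left(x \right)}]:  3 B = 9
Solving: A = -1, B = 3.
Check against the point condition:
  u(0, 0) = 3  ⟹  B = 3  ✓
Hence u(x, t) = - \sin{\left(t \right)} + 3 \cos{\left(x \right)}.

Answer: u(x, t) = - \sin{\left(t \right)} + 3 \cos{\left(x \right)}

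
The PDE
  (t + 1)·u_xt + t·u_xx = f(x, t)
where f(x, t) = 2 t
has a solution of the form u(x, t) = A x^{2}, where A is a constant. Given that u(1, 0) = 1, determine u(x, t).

Substitute the ansatz u = A x^{2} into the left-hand side.
Derivatives of the ansatz:
  u_xt = 0
  u_xx = 2 A
Term by term:
  (t + 1)·u_xt = 0
  t·u_xx = 2 A t
So the left-hand side equals
  2 A t
This must equal f(x, t) = 2 t identically.
Matching coefficients of the independent functions:
  [t]:  2 A = 2
Solving: A = 1.
Check against the point condition:
  u(1, 0) = 1  ⟹  A = 1  ✓
Hence u(x, t) = x^{2}.

Answer: u(x, t) = x^{2}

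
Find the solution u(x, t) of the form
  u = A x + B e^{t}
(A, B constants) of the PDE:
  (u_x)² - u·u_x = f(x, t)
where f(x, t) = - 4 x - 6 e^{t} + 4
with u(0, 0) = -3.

Substitute the ansatz u = A x + B e^{t} into the left-hand side.
Derivatives of the ansatz:
  u_x = A
Term by term:
  (u_x)² = A^{2}
  -u·u_x = - A^{2} x - A B e^{t}
So the left-hand side equals
  - A^{2} x + A^{2} - A B e^{t}
This must equal f(x, t) = - 4 x - 6 e^{t} + 4 identically.
Matching coefficients of the independent functions:
  [constant term]:  A^{2} = 4
  [x]:  - A^{2} = -4
  [e^{t}]:  - A B = -6
These equations allow (A, B) = (-2, -3) or (2, 3).
Impose the point condition(s):
  u(0, 0) = -3  ⟹  B = -3
Only A = -2, B = -3 satisfies everything.
Hence u(x, t) = - 2 x - 3 e^{t}.

Answer: u(x, t) = - 2 x - 3 e^{t}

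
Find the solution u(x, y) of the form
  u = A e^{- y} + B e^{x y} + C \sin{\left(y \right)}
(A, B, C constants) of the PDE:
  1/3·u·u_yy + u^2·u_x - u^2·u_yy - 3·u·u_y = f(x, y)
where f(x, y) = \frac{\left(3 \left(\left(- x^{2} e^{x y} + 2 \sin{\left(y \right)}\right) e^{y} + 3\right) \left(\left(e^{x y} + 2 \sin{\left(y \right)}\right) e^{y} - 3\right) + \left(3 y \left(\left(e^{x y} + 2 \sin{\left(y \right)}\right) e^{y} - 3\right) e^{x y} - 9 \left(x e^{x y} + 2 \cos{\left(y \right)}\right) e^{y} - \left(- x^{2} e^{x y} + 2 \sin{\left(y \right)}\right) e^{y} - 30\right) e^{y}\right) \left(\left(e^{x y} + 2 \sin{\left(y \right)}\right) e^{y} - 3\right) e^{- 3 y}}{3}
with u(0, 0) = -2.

Substitute the ansatz u = A e^{- y} + B e^{x y} + C \sin{\left(y \right)} into the left-hand side.
Derivatives of the ansatz:
  u_yy = A e^{- y} + B x^{2} e^{x y} - C \sin{\left(y \right)}
  u_x = B y e^{x y}
  u_y = - A e^{- y} + B x e^{x y} + C \cos{\left(y \right)}
Term by term:
  1/3·u·u_yy = \frac{A^{2} e^{- 2 y}}{3} + \frac{A B x^{2} e^{- y} e^{x y}}{3} + \frac{A B e^{- y} e^{x y}}{3} + \frac{B^{2} x^{2} e^{2 x y}}{3} + \frac{B C x^{2} e^{x y} \sin{\left(y \right)}}{3} - \frac{B C e^{x y} \sin{\left(y \right)}}{3} - \frac{C^{2} \sin^{2}{\left(y \right)}}{3}
  u^2·u_x = A^{2} B y e^{- 2 y} e^{x y} + 2 A B^{2} y e^{- y} e^{2 x y} + 2 A B C y e^{- y} e^{x y} \sin{\left(y \right)} + B^{3} y e^{3 x y} + 2 B^{2} C y e^{2 x y} \sin{\left(y \right)} + B C^{2} y e^{x y} \sin^{2}{\left(y \right)}
  -u^2·u_yy = - A^{3} e^{- 3 y} - A^{2} B x^{2} e^{- 2 y} e^{x y} - 2 A^{2} B e^{- 2 y} e^{x y} - A^{2} C e^{- 2 y} \sin{\left(y \right)} - 2 A B^{2} x^{2} e^{- y} e^{2 x y} - A B^{2} e^{- y} e^{2 x y} - 2 A B C x^{2} e^{- y} e^{x y} \sin{\left(y \right)} + A C^{2} e^{- y} \sin^{2}{\left(y \right)} - B^{3} x^{2} e^{3 x y} - 2 B^{2} C x^{2} e^{2 x y} \sin{\left(y \right)} + B^{2} C e^{2 x y} \sin{\left(y \right)} - B C^{2} x^{2} e^{x y} \sin^{2}{\left(y \right)} + 2 B C^{2} e^{x y} \sin^{2}{\left(y \right)} + C^{3} \sin^{3}{\left(y \right)}
  -3·u·u_y = 3 A^{2} e^{- 2 y} - 3 A B x e^{- y} e^{x y} + 3 A B e^{- y} e^{x y} + 3 A C e^{- y} \sin{\left(y \right)} - 3 A C e^{- y} \cos{\left(y \right)} - 3 B^{2} x e^{2 x y} - 3 B C x e^{x y} \sin{\left(y \right)} - 3 B C e^{x y} \cos{\left(y \right)} - 3 C^{2} \sin{\left(y \right)} \cos{\left(y \right)}
Sum these and collect like terms in the independent variables.
This must equal f(x, y) identically; expanded, f = - x^{2} e^{3 x y} - 4 x^{2} e^{2 x y} \sin{\left(y \right)} + \frac{x^{2} e^{2 x y}}{3} - 4 x^{2} e^{x y} \sin^{2}{\left(y \right)} + \frac{2 x^{2} e^{x y} \sin{\left(y \right)}}{3} + 6 x^{2} e^{- y} e^{2 x y} + 12 x^{2} e^{- y} e^{x y} \sin{\left(y \right)} - x^{2} e^{- y} e^{x y} - 9 x^{2} e^{- 2 y} e^{x y} - 3 x e^{2 x y} - 6 x e^{x y} \sin{\left(y \right)} + 9 x e^{- y} e^{x y} + y e^{3 x y} + 4 y e^{2 x y} \sin{\left(y \right)} + 4 y e^{x y} \sin^{2}{\left(y \right)} - 6 y e^{- y} e^{2 x y} - 12 y e^{- y} e^{x y} \sin{\left(y \right)} + 9 y e^{- 2 y} e^{x y} + 2 e^{2 x y} \sin{\left(y \right)} + 8 e^{x y} \sin^{2}{\left(y \right)} - \frac{2 e^{x y} \sin{\left(y \right)}}{3} - 6 e^{x y} \cos{\left(y \right)} + 8 \sin^{3}{\left(y \right)} - \frac{4 \sin^{2}{\left(y \right)}}{3} - 12 \sin{\left(y \right)} \cos{\left(y \right)} + 3 e^{- y} e^{2 x y} - 10 e^{- y} e^{x y} - 12 e^{- y} \sin^{2}{\left(y \right)} - 18 e^{- y} \sin{\left(y \right)} + 18 e^{- y} \cos{\left(y \right)} - 18 e^{- 2 y} e^{x y} - 18 e^{- 2 y} \sin{\left(y \right)} + 30 e^{- 2 y} + 27 e^{- 3 y}.
Matching coefficients of the independent functions:
(each divided by its leading coefficient; functions giving the same equation are listed together)
  [x e^{2 x y}, x^{2} e^{2 x y}]:  B^{2} - 1 = 0
  [x^{2} e^{3 x y}, y e^{3 x y}]:  B^{3} - 1 = 0
  [e^{- 2 y} e^{x y}, x^{2} e^{- 2 y} e^{x y}, y e^{- 2 y} e^{x y}]:  A^{2} B - 9 = 0
  [e^{- 2 y} \sin{\left(y \right)}]:  A^{2} C - 18 = 0
  [e^{- y} e^{x y}, x e^{- y} e^{x y}, x^{2} e^{- y} e^{x y}]:  A B + 3 = 0
  [e^{- y} e^{2 x y}, x^{2} e^{- y} e^{2 x y}, y e^{- y} e^{2 x y}]:  A B^{2} + 3 = 0
  [e^{- y} \sin{\left(y \right)}, e^{- y} \cos{\left(y \right)}]:  A C + 6 = 0
  [e^{- y} \sin^{2}{\left(y \right)}]:  A C^{2} + 12 = 0
  [e^{x y} \sin{\left(y \right)}, e^{x y} \cos{\left(y \right)}, x e^{x y} \sin{\left(y \right)}, …]:  B C - 2 = 0
  [e^{x y} \sin^{2}{\left(y \right)}, x^{2} e^{x y} \sin^{2}{\left(y \right)}, y e^{x y} \sin^{2}{\left(y \right)}]:  B C^{2} - 4 = 0
  [e^{2 x y} \sin{\left(y \right)}, x^{2} e^{2 x y} \sin{\left(y \right)}, y e^{2 x y} \sin{\left(y \right)}]:  B^{2} C - 2 = 0
  [\sin{\left(y \right)} \cos{\left(y \right)}, \sin^{2}{\left(y \right)}]:  C^{2} - 4 = 0
  [x^{2} e^{- y} e^{x y} \sin{\left(y \right)}, y e^{- y} e^{x y} \sin{\left(y \right)}]:  A B C + 6 = 0
  [e^{- 3 y}]:  A^{3} + 27 = 0
  [e^{- 2 y}]:  A^{2} - 9 = 0
  [\sin^{3}{\left(y \right)}]:  C^{3} - 8 = 0
Solving: A = -3, B = 1, C = 2.
Check against the point condition:
  u(0, 0) = -2  ⟹  A + B = -2  ✓
Hence u(x, y) = e^{x y} + 2 \sin{\left(y \right)} - 3 e^{- y}.

Answer: u(x, y) = e^{x y} + 2 \sin{\left(y \right)} - 3 e^{- y}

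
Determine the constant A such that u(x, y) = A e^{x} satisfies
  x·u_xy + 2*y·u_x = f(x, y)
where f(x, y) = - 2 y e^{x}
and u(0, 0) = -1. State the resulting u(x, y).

Substitute the ansatz u = A e^{x} into the left-hand side.
Derivatives of the ansatz:
  u_xy = 0
  u_x = A e^{x}
Term by term:
  x·u_xy = 0
  2*y·u_x = 2 A y e^{x}
So the left-hand side equals
  2 A y e^{x}
This must equal f(x, y) = - 2 y e^{x} identically.
Matching coefficients of the independent functions:
  [y e^{x}]:  2 A = -2
Solving: A = -1.
Check against the point condition:
  u(0, 0) = -1  ⟹  A = -1  ✓
Hence u(x, y) = - e^{x}.

Answer: u(x, y) = - e^{x}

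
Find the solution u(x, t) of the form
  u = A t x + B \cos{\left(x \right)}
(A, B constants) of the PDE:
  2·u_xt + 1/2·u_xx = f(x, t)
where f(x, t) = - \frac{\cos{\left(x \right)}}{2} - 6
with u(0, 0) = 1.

Substitute the ansatz u = A t x + B \cos{\left(x \right)} into the left-hand side.
Derivatives of the ansatz:
  u_xt = A
  u_xx = - B \cos{\left(x \right)}
Term by term:
  2·u_xt = 2 A
  1/2·u_xx = - \frac{B \cos{\left(x \right)}}{2}
So the left-hand side equals
  2 A - \frac{B \cos{\left(x \right)}}{2}
This must equal f(x, t) = - \frac{\cos{\left(x \right)}}{2} - 6 identically.
Matching coefficients of the independent functions:
  [constant term]:  2 A = -6
  [\cos{\left(x \right)}]:  - \frac{B}{2} = - \frac{1}{2}
Solving: A = -3, B = 1.
Check against the point condition:
  u(0, 0) = 1  ⟹  B = 1  ✓
Hence u(x, t) = - 3 t x + \cos{\left(x \right)}.

Answer: u(x, t) = - 3 t x + \cos{\left(x \right)}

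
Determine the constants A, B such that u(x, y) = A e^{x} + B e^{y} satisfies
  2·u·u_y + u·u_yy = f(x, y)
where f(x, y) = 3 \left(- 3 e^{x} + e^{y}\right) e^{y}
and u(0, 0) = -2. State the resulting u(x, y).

Substitute the ansatz u = A e^{x} + B e^{y} into the left-hand side.
Derivatives of the ansatz:
  u_y = B e^{y}
  u_yy = B e^{y}
Term by term:
  2·u·u_y = 2 A B e^{x} e^{y} + 2 B^{2} e^{2 y}
  u·u_yy = A B e^{x} e^{y} + B^{2} e^{2 y}
So the left-hand side equals
  3 A B e^{x} e^{y} + 3 B^{2} e^{2 y}
This must equal f(x, y) = 3 \left(- 3 e^{x} + e^{y}\right) e^{y} identically.
Matching coefficients of the independent functions:
  [e^{x} e^{y}]:  3 A B = -9
  [e^{2 y}]:  3 B^{2} = 3
These equations allow (A, B) = (-3, 1) or (3, -1).
Impose the point condition(s):
  u(0, 0) = -2  ⟹  A + B = -2
Only A = -3, B = 1 satisfies everything.
Hence u(x, y) = - 3 e^{x} + e^{y}.

Answer: u(x, y) = - 3 e^{x} + e^{y}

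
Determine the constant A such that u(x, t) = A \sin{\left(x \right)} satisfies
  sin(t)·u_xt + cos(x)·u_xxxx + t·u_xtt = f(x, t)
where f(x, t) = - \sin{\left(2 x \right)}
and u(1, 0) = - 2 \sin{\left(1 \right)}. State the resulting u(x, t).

Substitute the ansatz u = A \sin{\left(x \right)} into the left-hand side.
Derivatives of the ansatz:
  u_xt = 0
  u_xxxx = A \sin{\left(x \right)}
  u_xtt = 0
Term by term:
  sin(t)·u_xt = 0
  cos(x)·u_xxxx = A \sin{\left(x \right)} \cos{\left(x \right)}
  t·u_xtt = 0
So the left-hand side equals
  A \sin{\left(x \right)} \cos{\left(x \right)}
This must equal f(x, t) identically; expanded, f = - 2 \sin{\left(x \right)} \cos{\left(x \right)}.
Matching coefficients of the independent functions:
  [\sin{\left(x \right)} \cos{\left(x \right)}]:  A = -2
Solving: A = -2.
Check against the point condition:
  u(1, 0) = - 2 \sin{\left(1 \right)}  ⟹  A \sin{\left(1 \right)} = - 2 \sin{\left(1 \right)}  ✓
Hence u(x, t) = - 2 \sin{\left(x \right)}.

Answer: u(x, t) = - 2 \sin{\left(x \right)}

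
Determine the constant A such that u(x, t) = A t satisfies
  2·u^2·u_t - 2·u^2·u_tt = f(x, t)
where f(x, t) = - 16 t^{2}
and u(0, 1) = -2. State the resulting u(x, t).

Substitute the ansatz u = A t into the left-hand side.
Derivatives of the ansatz:
  u_t = A
  u_tt = 0
Term by term:
  2·u^2·u_t = 2 A^{3} t^{2}
  -2·u^2·u_tt = 0
So the left-hand side equals
  2 A^{3} t^{2}
This must equal f(x, t) = - 16 t^{2} identically.
Matching coefficients of the independent functions:
  [t^{2}]:  2 A^{3} = -16
Solving: A = -2.
Check against the point condition:
  u(0, 1) = -2  ⟹  A = -2  ✓
Hence u(x, t) = - 2 t.

Answer: u(x, t) = - 2 t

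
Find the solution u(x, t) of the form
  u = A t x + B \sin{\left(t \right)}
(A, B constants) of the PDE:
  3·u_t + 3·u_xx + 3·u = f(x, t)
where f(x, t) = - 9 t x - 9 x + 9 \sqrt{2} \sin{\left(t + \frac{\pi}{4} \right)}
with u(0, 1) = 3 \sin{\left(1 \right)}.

Substitute the ansatz u = A t x + B \sin{\left(t \right)} into the left-hand side.
Derivatives of the ansatz:
  u_t = A x + B \cos{\left(t \right)}
  u_xx = 0
Term by term:
  3·u_t = 3 A x + 3 B \cos{\left(t \right)}
  3·u_xx = 0
  3·u = 3 A t x + 3 B \sin{\left(t \right)}
So the left-hand side equals
  3 A t x + 3 A x + 3 B \sin{\left(t \right)} + 3 B \cos{\left(t \right)}
This must equal f(x, t) identically; expanded, f = - 9 t x - 9 x + 9 \sin{\left(t \right)} + 9 \cos{\left(t \right)}.
Matching coefficients of the independent functions:
  [x, t x]:  3 A = -9
  [\sin{\left(t \right)}, \cos{\left(t \right)}]:  3 B = 9
Solving: A = -3, B = 3.
Check against the point condition:
  u(0, 1) = 3 \sin{\left(1 \right)}  ⟹  B \sin{\left(1 \right)} = 3 \sin{\left(1 \right)}  ✓
Hence u(x, t) = - 3 t x + 3 \sin{\left(t \right)}.

Answer: u(x, t) = - 3 t x + 3 \sin{\left(t \right)}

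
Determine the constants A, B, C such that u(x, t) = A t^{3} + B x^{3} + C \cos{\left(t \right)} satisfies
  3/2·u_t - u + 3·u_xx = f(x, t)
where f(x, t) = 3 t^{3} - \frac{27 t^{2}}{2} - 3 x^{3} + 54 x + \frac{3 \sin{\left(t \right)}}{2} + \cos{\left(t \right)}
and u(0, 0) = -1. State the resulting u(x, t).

Substitute the ansatz u = A t^{3} + B x^{3} + C \cos{\left(t \right)} into the left-hand side.
Derivatives of the ansatz:
  u_t = 3 A t^{2} - C \sin{\left(t \right)}
  u_xx = 6 B x
Term by term:
  3/2·u_t = \frac{9 A t^{2}}{2} - \frac{3 C \sin{\left(t \right)}}{2}
  -u = - A t^{3} - B x^{3} - C \cos{\left(t \right)}
  3·u_xx = 18 B x
So the left-hand side equals
  - A t^{3} + \frac{9 A t^{2}}{2} - B x^{3} + 18 B x - \frac{3 C \sin{\left(t \right)}}{2} - C \cos{\left(t \right)}
This must equal f(x, t) = 3 t^{3} - \frac{27 t^{2}}{2} - 3 x^{3} + 54 x + \frac{3 \sin{\left(t \right)}}{2} + \cos{\left(t \right)} identically.
Matching coefficients of the independent functions:
  [t^{2}]:  \frac{9 A}{2} = - \frac{27}{2}
  [t^{3}]:  - A = 3
  [x]:  18 B = 54
  [x^{3}]:  - B = -3
  [\sin{\left(t \right)}]:  - \frac{3 C}{2} = \frac{3}{2}
  [\cos{\left(t \right)}]:  - C = 1
Solving: A = -3, B = 3, C = -1.
Check against the point condition:
  u(0, 0) = -1  ⟹  C = -1  ✓
Hence u(x, t) = - 3 t^{3} + 3 x^{3} - \cos{\left(t \right)}.

Answer: u(x, t) = - 3 t^{3} + 3 x^{3} - \cos{\left(t \right)}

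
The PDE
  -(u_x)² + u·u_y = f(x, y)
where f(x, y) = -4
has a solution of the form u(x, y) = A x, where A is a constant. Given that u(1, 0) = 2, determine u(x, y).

Substitute the ansatz u = A x into the left-hand side.
Derivatives of the ansatz:
  u_x = A
  u_y = 0
Term by term:
  -(u_x)² = - A^{2}
  u·u_y = 0
So the left-hand side equals
  - A^{2}
This must equal f(x, y) = -4 identically.
Matching coefficients of the independent functions:
  [constant term]:  - A^{2} = -4
These equations allow (A) = (-2) or (2).
Impose the point condition(s):
  u(1, 0) = 2  ⟹  A = 2
Only A = 2 satisfies everything.
Hence u(x, y) = 2 x.

Answer: u(x, y) = 2 x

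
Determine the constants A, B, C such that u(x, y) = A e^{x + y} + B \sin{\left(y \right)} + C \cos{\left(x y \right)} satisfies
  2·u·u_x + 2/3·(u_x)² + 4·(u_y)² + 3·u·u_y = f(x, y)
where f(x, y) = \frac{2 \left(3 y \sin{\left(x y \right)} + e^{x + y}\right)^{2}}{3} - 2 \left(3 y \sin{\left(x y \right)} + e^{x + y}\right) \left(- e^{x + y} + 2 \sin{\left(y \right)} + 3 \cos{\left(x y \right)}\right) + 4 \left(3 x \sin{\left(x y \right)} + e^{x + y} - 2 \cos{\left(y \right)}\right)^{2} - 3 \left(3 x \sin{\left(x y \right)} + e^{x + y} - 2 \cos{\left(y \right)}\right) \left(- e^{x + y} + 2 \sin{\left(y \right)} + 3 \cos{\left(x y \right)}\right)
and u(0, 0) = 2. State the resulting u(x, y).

Substitute the ansatz u = A e^{x + y} + B \sin{\left(y \right)} + C \cos{\left(x y \right)} into the left-hand side.
Derivatives of the ansatz:
  u_x = A e^{x} e^{y} - C y \sin{\left(x y \right)}
  u_y = A e^{x} e^{y} + B \cos{\left(y \right)} - C x \sin{\left(x y \right)}
Term by term:
  2·u·u_x = 2 A^{2} e^{2 x} e^{2 y} + 2 A B e^{x} e^{y} \sin{\left(y \right)} - 2 A C y e^{x} e^{y} \sin{\left(x y \right)} + 2 A C e^{x} e^{y} \cos{\left(x y \right)} - 2 B C y \sin{\left(y \right)} \sin{\left(x y \right)} - 2 C^{2} y \sin{\left(x y \right)} \cos{\left(x y \right)}
  2/3·(u_x)² = \frac{2 A^{2} e^{2 x} e^{2 y}}{3} - \frac{4 A C y e^{x} e^{y} \sin{\left(x y \right)}}{3} + \frac{2 C^{2} y^{2} \sin^{2}{\left(x y \right)}}{3}
  4·(u_y)² = 4 A^{2} e^{2 x} e^{2 y} + 8 A B e^{x} e^{y} \cos{\left(y \right)} - 8 A C x e^{x} e^{y} \sin{\left(x y \right)} + 4 B^{2} \cos^{2}{\left(y \right)} - 8 B C x \sin{\left(x y \right)} \cos{\left(y \right)} + 4 C^{2} x^{2} \sin^{2}{\left(x y \right)}
  3·u·u_y = 3 A^{2} e^{2 x} e^{2 y} + 3 A B e^{x} e^{y} \sin{\left(y \right)} + 3 A B e^{x} e^{y} \cos{\left(y \right)} - 3 A C x e^{x} e^{y} \sin{\left(x y \right)} + 3 A C e^{x} e^{y} \cos{\left(x y \right)} + 3 B^{2} \sin{\left(y \right)} \cos{\left(y \right)} - 3 B C x \sin{\left(y \right)} \sin{\left(x y \right)} + 3 B C \cos{\left(y \right)} \cos{\left(x y \right)} - 3 C^{2} x \sin{\left(x y \right)} \cos{\left(x y \right)}
So the left-hand side equals
  \frac{29 A^{2} e^{2 x} e^{2 y}}{3} + 5 A B e^{x} e^{y} \sin{\left(y \right)} + 11 A B e^{x} e^{y} \cos{\left(y \right)} - 11 A C x e^{x} e^{y} \sin{\left(x y \right)} - \frac{10 A C y e^{x} e^{y} \sin{\left(x y \right)}}{3} + 5 A C e^{x} e^{y} \cos{\left(x y \right)} + 3 B^{2} \sin{\left(y \right)} \cos{\left(y \right)} + 4 B^{2} \cos^{2}{\left(y \right)} - 3 B C x \sin{\left(y \right)} \sin{\left(x y \right)} - 8 B C x \sin{\left(x y \right)} \cos{\left(y \right)} - 2 B C y \sin{\left(y \right)} \sin{\left(x y \right)} + 3 B C \cos{\left(y \right)} \cos{\left(x y \right)} + 4 C^{2} x^{2} \sin^{2}{\left(x y \right)} - 3 C^{2} x \sin{\left(x y \right)} \cos{\left(x y \right)} + \frac{2 C^{2} y^{2} \sin^{2}{\left(x y \right)}}{3} - 2 C^{2} y \sin{\left(x y \right)} \cos{\left(x y \right)}
This must equal f(x, y) identically; expanded, f = 36 x^{2} \sin^{2}{\left(x y \right)} + 33 x e^{x} e^{y} \sin{\left(x y \right)} - 18 x \sin{\left(y \right)} \sin{\left(x y \right)} - 48 x \sin{\left(x y \right)} \cos{\left(y \right)} - 27 x \sin{\left(x y \right)} \cos{\left(x y \right)} + 6 y^{2} \sin^{2}{\left(x y \right)} + 10 y e^{x} e^{y} \sin{\left(x y \right)} - 12 y \sin{\left(y \right)} \sin{\left(x y \right)} - 18 y \sin{\left(x y \right)} \cos{\left(x y \right)} + \frac{29 e^{2 x} e^{2 y}}{3} - 10 e^{x} e^{y} \sin{\left(y \right)} - 22 e^{x} e^{y} \cos{\left(y \right)} - 15 e^{x} e^{y} \cos{\left(x y \right)} + 12 \sin{\left(y \right)} \cos{\left(y \right)} + 16 \cos^{2}{\left(y \right)} + 18 \cos{\left(y \right)} \cos{\left(x y \right)}.
Matching coefficients of the independent functions:
(each divided by its leading coefficient; functions giving the same equation are listed together)
  [x^{2} \sin^{2}{\left(x y \right)}, y^{2} \sin^{2}{\left(x y \right)}, x \sin{\left(x y \right)} \cos{\left(x y \right)}, …]:  C^{2} - 9 = 0
  [e^{2 x} e^{2 y}]:  A^{2} - 1 = 0
  [\sin{\left(y \right)} \cos{\left(y \right)}, \cos^{2}{\left(y \right)}]:  B^{2} - 4 = 0
  [\cos{\left(y \right)} \cos{\left(x y \right)}, x \sin{\left(y \right)} \sin{\left(x y \right)}, x \sin{\left(x y \right)} \cos{\left(y \right)}, …]:  B C - 6 = 0
  [e^{x} e^{y} \sin{\left(y \right)}, e^{x} e^{y} \cos{\left(y \right)}]:  A B + 2 = 0
  [e^{x} e^{y} \cos{\left(x y \right)}, x e^{x} e^{y} \sin{\left(x y \right)}, y e^{x} e^{y} \sin{\left(x y \right)}]:  A C + 3 = 0
These equations allow (A, B, C) = (-1, 2, 3) or (1, -2, -3).
Impose the point condition(s):
  u(0, 0) = 2  ⟹  A + C = 2
Only A = -1, B = 2, C = 3 satisfies everything.
Hence u(x, y) = - e^{x + y} + 2 \sin{\left(y \right)} + 3 \cos{\left(x y \right)}.

Answer: u(x, y) = - e^{x + y} + 2 \sin{\left(y \right)} + 3 \cos{\left(x y \right)}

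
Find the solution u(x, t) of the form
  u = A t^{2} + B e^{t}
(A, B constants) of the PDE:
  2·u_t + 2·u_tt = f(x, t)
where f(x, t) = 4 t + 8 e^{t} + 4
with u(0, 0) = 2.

Substitute the ansatz u = A t^{2} + B e^{t} into the left-hand side.
Derivatives of the ansatz:
  u_t = 2 A t + B e^{t}
  u_tt = 2 A + B e^{t}
Term by term:
  2·u_t = 4 A t + 2 B e^{t}
  2·u_tt = 4 A + 2 B e^{t}
So the left-hand side equals
  4 A t + 4 A + 4 B e^{t}
This must equal f(x, t) = 4 t + 8 e^{t} + 4 identically.
Matching coefficients of the independent functions:
  [constant term, t]:  4 A = 4
  [e^{t}]:  4 B = 8
Solving: A = 1, B = 2.
Check against the point condition:
  u(0, 0) = 2  ⟹  B = 2  ✓
Hence u(x, t) = t^{2} + 2 e^{t}.

Answer: u(x, t) = t^{2} + 2 e^{t}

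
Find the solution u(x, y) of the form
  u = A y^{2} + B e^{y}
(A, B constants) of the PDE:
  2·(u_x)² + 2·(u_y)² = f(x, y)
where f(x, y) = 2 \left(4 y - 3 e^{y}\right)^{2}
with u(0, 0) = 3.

Answer: u(x, y) = - 2 y^{2} + 3 e^{y}

Derivation:
Substitute the ansatz u = A y^{2} + B e^{y} into the left-hand side.
Derivatives of the ansatz:
  u_x = 0
  u_y = 2 A y + B e^{y}
Term by term:
  2·(u_x)² = 0
  2·(u_y)² = 8 A^{2} y^{2} + 8 A B y e^{y} + 2 B^{2} e^{2 y}
So the left-hand side equals
  8 A^{2} y^{2} + 8 A B y e^{y} + 2 B^{2} e^{2 y}
This must equal f(x, y) identically; expanded, f = 32 y^{2} - 48 y e^{y} + 18 e^{2 y}.
Matching coefficients of the independent functions:
  [y^{2}]:  8 A^{2} = 32
  [y e^{y}]:  8 A B = -48
  [e^{2 y}]:  2 B^{2} = 18
These equations allow (A, B) = (-2, 3) or (2, -3).
Impose the point condition(s):
  u(0, 0) = 3  ⟹  B = 3
Only A = -2, B = 3 satisfies everything.
Hence u(x, y) = - 2 y^{2} + 3 e^{y}.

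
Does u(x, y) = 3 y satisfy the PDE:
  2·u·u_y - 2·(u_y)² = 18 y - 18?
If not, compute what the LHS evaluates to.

Evaluate each term of the left-hand side for u = 3 y.
Derivatives:
  u_y = 3
Terms:
  2·u·u_y = 18 y
  -2·(u_y)² = -18
Sum: LHS = 18 y - 18
This is exactly the given right-hand side, so u is a solution.

Answer: Yes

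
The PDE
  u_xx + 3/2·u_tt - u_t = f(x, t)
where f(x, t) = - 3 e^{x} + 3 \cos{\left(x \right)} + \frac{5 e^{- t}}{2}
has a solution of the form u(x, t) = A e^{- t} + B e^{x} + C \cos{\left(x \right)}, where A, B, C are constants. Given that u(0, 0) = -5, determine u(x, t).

Substitute the ansatz u = A e^{- t} + B e^{x} + C \cos{\left(x \right)} into the left-hand side.
Derivatives of the ansatz:
  u_xx = B e^{x} - C \cos{\left(x \right)}
  u_tt = A e^{- t}
  u_t = - A e^{- t}
Term by term:
  u_xx = B e^{x} - C \cos{\left(x \right)}
  3/2·u_tt = \frac{3 A e^{- t}}{2}
  -u_t = A e^{- t}
So the left-hand side equals
  \frac{5 A e^{- t}}{2} + B e^{x} - C \cos{\left(x \right)}
This must equal f(x, t) = - 3 e^{x} + 3 \cos{\left(x \right)} + \frac{5 e^{- t}}{2} identically.
Matching coefficients of the independent functions:
  [e^{- t}]:  \frac{5 A}{2} = \frac{5}{2}
  [e^{x}]:  B = -3
  [\cos{\left(x \right)}]:  - C = 3
Solving: A = 1, B = -3, C = -3.
Check against the point condition:
  u(0, 0) = -5  ⟹  A + B + C = -5  ✓
Hence u(x, t) = - 3 e^{x} - 3 \cos{\left(x \right)} + e^{- t}.

Answer: u(x, t) = - 3 e^{x} - 3 \cos{\left(x \right)} + e^{- t}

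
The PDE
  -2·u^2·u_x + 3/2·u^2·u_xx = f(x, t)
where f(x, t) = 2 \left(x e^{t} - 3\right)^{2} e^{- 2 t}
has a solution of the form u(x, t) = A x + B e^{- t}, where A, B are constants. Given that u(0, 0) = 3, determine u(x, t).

Substitute the ansatz u = A x + B e^{- t} into the left-hand side.
Derivatives of the ansatz:
  u_x = A
  u_xx = 0
Term by term:
  -2·u^2·u_x = - 2 A^{3} x^{2} - 4 A^{2} B x e^{- t} - 2 A B^{2} e^{- 2 t}
  3/2·u^2·u_xx = 0
So the left-hand side equals
  - 2 A^{3} x^{2} - 4 A^{2} B x e^{- t} - 2 A B^{2} e^{- 2 t}
This must equal f(x, t) identically; expanded, f = 2 x^{2} - 12 x e^{- t} + 18 e^{- 2 t}.
Matching coefficients of the independent functions:
  [x^{2}]:  - 2 A^{3} = 2
  [x e^{- t}]:  - 4 A^{2} B = -12
  [e^{- 2 t}]:  - 2 A B^{2} = 18
Solving: A = -1, B = 3.
Check against the point condition:
  u(0, 0) = 3  ⟹  B = 3  ✓
Hence u(x, t) = - x + 3 e^{- t}.

Answer: u(x, t) = - x + 3 e^{- t}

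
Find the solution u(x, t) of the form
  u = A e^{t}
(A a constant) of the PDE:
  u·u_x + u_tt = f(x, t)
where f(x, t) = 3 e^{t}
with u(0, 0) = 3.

Answer: u(x, t) = 3 e^{t}

Derivation:
Substitute the ansatz u = A e^{t} into the left-hand side.
Derivatives of the ansatz:
  u_x = 0
  u_tt = A e^{t}
Term by term:
  u·u_x = 0
  u_tt = A e^{t}
So the left-hand side equals
  A e^{t}
This must equal f(x, t) = 3 e^{t} identically.
Matching coefficients of the independent functions:
  [e^{t}]:  A = 3
Solving: A = 3.
Check against the point condition:
  u(0, 0) = 3  ⟹  A = 3  ✓
Hence u(x, t) = 3 e^{t}.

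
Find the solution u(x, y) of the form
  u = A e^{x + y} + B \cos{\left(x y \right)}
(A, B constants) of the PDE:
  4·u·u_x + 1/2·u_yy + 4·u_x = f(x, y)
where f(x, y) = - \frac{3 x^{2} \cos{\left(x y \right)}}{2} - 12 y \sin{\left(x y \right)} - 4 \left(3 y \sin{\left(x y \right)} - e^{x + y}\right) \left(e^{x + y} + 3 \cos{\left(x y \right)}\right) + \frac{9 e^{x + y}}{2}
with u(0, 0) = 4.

Substitute the ansatz u = A e^{x + y} + B \cos{\left(x y \right)} into the left-hand side.
Derivatives of the ansatz:
  u_x = A e^{x} e^{y} - B y \sin{\left(x y \right)}
  u_yy = A e^{x} e^{y} - B x^{2} \cos{\left(x y \right)}
Term by term:
  4·u·u_x = 4 A^{2} e^{2 x} e^{2 y} - 4 A B y e^{x} e^{y} \sin{\left(x y \right)} + 4 A B e^{x} e^{y} \cos{\left(x y \right)} - 4 B^{2} y \sin{\left(x y \right)} \cos{\left(x y \right)}
  1/2·u_yy = \frac{A e^{x} e^{y}}{2} - \frac{B x^{2} \cos{\left(x y \right)}}{2}
  4·u_x = 4 A e^{x} e^{y} - 4 B y \sin{\left(x y \right)}
So the left-hand side equals
  4 A^{2} e^{2 x} e^{2 y} - 4 A B y e^{x} e^{y} \sin{\left(x y \right)} + 4 A B e^{x} e^{y} \cos{\left(x y \right)} + \frac{9 A e^{x} e^{y}}{2} - 4 B^{2} y \sin{\left(x y \right)} \cos{\left(x y \right)} - \frac{B x^{2} \cos{\left(x y \right)}}{2} - 4 B y \sin{\left(x y \right)}
This must equal f(x, y) identically; expanded, f = - \frac{3 x^{2} \cos{\left(x y \right)}}{2} - 12 y e^{x} e^{y} \sin{\left(x y \right)} - 36 y \sin{\left(x y \right)} \cos{\left(x y \right)} - 12 y \sin{\left(x y \right)} + 4 e^{2 x} e^{2 y} + 12 e^{x} e^{y} \cos{\left(x y \right)} + \frac{9 e^{x} e^{y}}{2}.
Matching coefficients of the independent functions:
  [x^{2} \cos{\left(x y \right)}]:  - \frac{B}{2} = - \frac{3}{2}
  [y \sin{\left(x y \right)}]:  - 4 B = -12
  [e^{x} e^{y}]:  \frac{9 A}{2} = \frac{9}{2}
  [e^{2 x} e^{2 y}]:  4 A^{2} = 4
  [y \sin{\left(x y \right)} \cos{\left(x y \right)}]:  - 4 B^{2} = -36
  [e^{x} e^{y} \cos{\left(x y \right)}]:  4 A B = 12
  [y e^{x} e^{y} \sin{\left(x y \right)}]:  - 4 A B = -12
Solving: A = 1, B = 3.
Check against the point condition:
  u(0, 0) = 4  ⟹  A + B = 4  ✓
Hence u(x, y) = e^{x + y} + 3 \cos{\left(x y \right)}.

Answer: u(x, y) = e^{x + y} + 3 \cos{\left(x y \right)}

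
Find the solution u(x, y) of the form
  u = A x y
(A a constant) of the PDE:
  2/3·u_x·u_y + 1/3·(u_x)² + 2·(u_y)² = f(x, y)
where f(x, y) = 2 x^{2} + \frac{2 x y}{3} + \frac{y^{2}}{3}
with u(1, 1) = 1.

Substitute the ansatz u = A x y into the left-hand side.
Derivatives of the ansatz:
  u_x = A y
  u_y = A x
Term by term:
  2/3·u_x·u_y = \frac{2 A^{2} x y}{3}
  1/3·(u_x)² = \frac{A^{2} y^{2}}{3}
  2·(u_y)² = 2 A^{2} x^{2}
So the left-hand side equals
  2 A^{2} x^{2} + \frac{2 A^{2} x y}{3} + \frac{A^{2} y^{2}}{3}
This must equal f(x, y) = 2 x^{2} + \frac{2 x y}{3} + \frac{y^{2}}{3} identically.
Matching coefficients of the independent functions:
  [x^{2}]:  2 A^{2} = 2
  [y^{2}]:  \frac{A^{2}}{3} = \frac{1}{3}
  [x y]:  \frac{2 A^{2}}{3} = \frac{2}{3}
These equations allow (A) = (-1) or (1).
Impose the point condition(s):
  u(1, 1) = 1  ⟹  A = 1
Only A = 1 satisfies everything.
Hence u(x, y) = x y.

Answer: u(x, y) = x y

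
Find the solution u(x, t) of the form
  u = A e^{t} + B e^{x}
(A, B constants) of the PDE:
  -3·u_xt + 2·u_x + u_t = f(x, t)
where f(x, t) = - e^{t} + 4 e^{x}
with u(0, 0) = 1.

Answer: u(x, t) = - e^{t} + 2 e^{x}

Derivation:
Substitute the ansatz u = A e^{t} + B e^{x} into the left-hand side.
Derivatives of the ansatz:
  u_xt = 0
  u_x = B e^{x}
  u_t = A e^{t}
Term by term:
  -3·u_xt = 0
  2·u_x = 2 B e^{x}
  u_t = A e^{t}
So the left-hand side equals
  A e^{t} + 2 B e^{x}
This must equal f(x, t) = - e^{t} + 4 e^{x} identically.
Matching coefficients of the independent functions:
  [e^{t}]:  A = -1
  [e^{x}]:  2 B = 4
Solving: A = -1, B = 2.
Check against the point condition:
  u(0, 0) = 1  ⟹  A + B = 1  ✓
Hence u(x, t) = - e^{t} + 2 e^{x}.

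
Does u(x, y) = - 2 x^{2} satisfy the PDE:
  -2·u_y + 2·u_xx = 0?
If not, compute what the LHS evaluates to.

Evaluate each term of the left-hand side for u = - 2 x^{2}.
Derivatives:
  u_y = 0
  u_xx = -4
Terms:
  -2·u_y = 0
  2·u_xx = -8
Sum: LHS = -8
Given right-hand side: 0. Difference LHS − RHS = -8 ≠ 0, so u is not a solution.

Answer: No, the LHS evaluates to -8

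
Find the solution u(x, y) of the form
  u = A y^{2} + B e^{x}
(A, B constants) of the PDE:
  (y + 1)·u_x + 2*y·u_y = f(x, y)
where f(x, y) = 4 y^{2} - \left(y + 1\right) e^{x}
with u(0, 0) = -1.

Substitute the ansatz u = A y^{2} + B e^{x} into the left-hand side.
Derivatives of the ansatz:
  u_x = B e^{x}
  u_y = 2 A y
Term by term:
  (y + 1)·u_x = B y e^{x} + B e^{x}
  2*y·u_y = 4 A y^{2}
So the left-hand side equals
  4 A y^{2} + B y e^{x} + B e^{x}
This must equal f(x, y) identically; expanded, f = 4 y^{2} - y e^{x} - e^{x}.
Matching coefficients of the independent functions:
  [y^{2}]:  4 A = 4
  [y e^{x}, e^{x}]:  B = -1
Solving: A = 1, B = -1.
Check against the point condition:
  u(0, 0) = -1  ⟹  B = -1  ✓
Hence u(x, y) = y^{2} - e^{x}.

Answer: u(x, y) = y^{2} - e^{x}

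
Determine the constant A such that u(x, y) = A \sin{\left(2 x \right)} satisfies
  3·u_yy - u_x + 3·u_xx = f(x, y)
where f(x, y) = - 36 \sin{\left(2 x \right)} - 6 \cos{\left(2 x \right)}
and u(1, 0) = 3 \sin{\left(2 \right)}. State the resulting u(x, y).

Substitute the ansatz u = A \sin{\left(2 x \right)} into the left-hand side.
Derivatives of the ansatz:
  u_yy = 0
  u_x = 2 A \cos{\left(2 x \right)}
  u_xx = - 4 A \sin{\left(2 x \right)}
Term by term:
  3·u_yy = 0
  -u_x = - 2 A \cos{\left(2 x \right)}
  3·u_xx = - 12 A \sin{\left(2 x \right)}
So the left-hand side equals
  - 12 A \sin{\left(2 x \right)} - 2 A \cos{\left(2 x \right)}
This must equal f(x, y) = - 36 \sin{\left(2 x \right)} - 6 \cos{\left(2 x \right)} identically.
Matching coefficients of the independent functions:
  [\sin{\left(2 x \right)}]:  - 12 A = -36
  [\cos{\left(2 x \right)}]:  - 2 A = -6
Solving: A = 3.
Check against the point condition:
  u(1, 0) = 3 \sin{\left(2 \right)}  ⟹  A \sin{\left(2 \right)} = 3 \sin{\left(2 \right)}  ✓
Hence u(x, y) = 3 \sin{\left(2 x \right)}.

Answer: u(x, y) = 3 \sin{\left(2 x \right)}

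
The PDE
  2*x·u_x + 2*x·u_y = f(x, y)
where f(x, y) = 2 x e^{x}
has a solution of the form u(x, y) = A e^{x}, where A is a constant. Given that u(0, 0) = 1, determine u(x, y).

Substitute the ansatz u = A e^{x} into the left-hand side.
Derivatives of the ansatz:
  u_x = A e^{x}
  u_y = 0
Term by term:
  2*x·u_x = 2 A x e^{x}
  2*x·u_y = 0
So the left-hand side equals
  2 A x e^{x}
This must equal f(x, y) = 2 x e^{x} identically.
Matching coefficients of the independent functions:
  [x e^{x}]:  2 A = 2
Solving: A = 1.
Check against the point condition:
  u(0, 0) = 1  ⟹  A = 1  ✓
Hence u(x, y) = e^{x}.

Answer: u(x, y) = e^{x}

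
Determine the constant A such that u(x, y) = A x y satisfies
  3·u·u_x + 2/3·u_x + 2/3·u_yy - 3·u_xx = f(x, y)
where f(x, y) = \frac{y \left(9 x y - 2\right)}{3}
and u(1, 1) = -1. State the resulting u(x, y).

Substitute the ansatz u = A x y into the left-hand side.
Derivatives of the ansatz:
  u_x = A y
  u_yy = 0
  u_xx = 0
Term by term:
  3·u·u_x = 3 A^{2} x y^{2}
  2/3·u_x = \frac{2 A y}{3}
  2/3·u_yy = 0
  -3·u_xx = 0
So the left-hand side equals
  3 A^{2} x y^{2} + \frac{2 A y}{3}
This must equal f(x, y) identically; expanded, f = 3 x y^{2} - \frac{2 y}{3}.
Matching coefficients of the independent functions:
  [y]:  \frac{2 A}{3} = - \frac{2}{3}
  [x y^{2}]:  3 A^{2} = 3
Solving: A = -1.
Check against the point condition:
  u(1, 1) = -1  ⟹  A = -1  ✓
Hence u(x, y) = - x y.

Answer: u(x, y) = - x y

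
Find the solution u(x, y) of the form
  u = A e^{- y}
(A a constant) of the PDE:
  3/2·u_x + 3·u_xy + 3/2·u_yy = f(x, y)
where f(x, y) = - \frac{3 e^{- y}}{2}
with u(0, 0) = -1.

Substitute the ansatz u = A e^{- y} into the left-hand side.
Derivatives of the ansatz:
  u_x = 0
  u_xy = 0
  u_yy = A e^{- y}
Term by term:
  3/2·u_x = 0
  3·u_xy = 0
  3/2·u_yy = \frac{3 A e^{- y}}{2}
So the left-hand side equals
  \frac{3 A e^{- y}}{2}
This must equal f(x, y) = - \frac{3 e^{- y}}{2} identically.
Matching coefficients of the independent functions:
  [e^{- y}]:  \frac{3 A}{2} = - \frac{3}{2}
Solving: A = -1.
Check against the point condition:
  u(0, 0) = -1  ⟹  A = -1  ✓
Hence u(x, y) = - e^{- y}.

Answer: u(x, y) = - e^{- y}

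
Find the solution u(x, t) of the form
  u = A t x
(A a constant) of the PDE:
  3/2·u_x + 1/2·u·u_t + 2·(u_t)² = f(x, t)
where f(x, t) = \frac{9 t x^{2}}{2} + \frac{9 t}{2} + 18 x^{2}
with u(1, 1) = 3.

Substitute the ansatz u = A t x into the left-hand side.
Derivatives of the ansatz:
  u_x = A t
  u_t = A x
Term by term:
  3/2·u_x = \frac{3 A t}{2}
  1/2·u·u_t = \frac{A^{2} t x^{2}}{2}
  2·(u_t)² = 2 A^{2} x^{2}
So the left-hand side equals
  \frac{A^{2} t x^{2}}{2} + 2 A^{2} x^{2} + \frac{3 A t}{2}
This must equal f(x, t) = \frac{9 t x^{2}}{2} + \frac{9 t}{2} + 18 x^{2} identically.
Matching coefficients of the independent functions:
  [t]:  \frac{3 A}{2} = \frac{9}{2}
  [x^{2}]:  2 A^{2} = 18
  [t x^{2}]:  \frac{A^{2}}{2} = \frac{9}{2}
Solving: A = 3.
Check against the point condition:
  u(1, 1) = 3  ⟹  A = 3  ✓
Hence u(x, t) = 3 t x.

Answer: u(x, t) = 3 t x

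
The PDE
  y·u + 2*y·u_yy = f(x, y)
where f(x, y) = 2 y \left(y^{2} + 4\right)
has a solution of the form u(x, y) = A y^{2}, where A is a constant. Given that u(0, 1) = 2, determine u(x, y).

Substitute the ansatz u = A y^{2} into the left-hand side.
Derivatives of the ansatz:
  u_yy = 2 A
Term by term:
  y·u = A y^{3}
  2*y·u_yy = 4 A y
So the left-hand side equals
  A y^{3} + 4 A y
This must equal f(x, y) identically; expanded, f = 2 y^{3} + 8 y.
Matching coefficients of the independent functions:
  [y]:  4 A = 8
  [y^{3}]:  A = 2
Solving: A = 2.
Check against the point condition:
  u(0, 1) = 2  ⟹  A = 2  ✓
Hence u(x, y) = 2 y^{2}.

Answer: u(x, y) = 2 y^{2}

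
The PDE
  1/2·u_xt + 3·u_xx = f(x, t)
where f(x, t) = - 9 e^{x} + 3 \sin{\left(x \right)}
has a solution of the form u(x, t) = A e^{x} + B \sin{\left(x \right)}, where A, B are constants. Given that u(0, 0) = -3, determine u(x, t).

Substitute the ansatz u = A e^{x} + B \sin{\left(x \right)} into the left-hand side.
Derivatives of the ansatz:
  u_xt = 0
  u_xx = A e^{x} - B \sin{\left(x \right)}
Term by term:
  1/2·u_xt = 0
  3·u_xx = 3 A e^{x} - 3 B \sin{\left(x \right)}
So the left-hand side equals
  3 A e^{x} - 3 B \sin{\left(x \right)}
This must equal f(x, t) = - 9 e^{x} + 3 \sin{\left(x \right)} identically.
Matching coefficients of the independent functions:
  [e^{x}]:  3 A = -9
  [\sin{\left(x \right)}]:  - 3 B = 3
Solving: A = -3, B = -1.
Check against the point condition:
  u(0, 0) = -3  ⟹  A = -3  ✓
Hence u(x, t) = - 3 e^{x} - \sin{\left(x \right)}.

Answer: u(x, t) = - 3 e^{x} - \sin{\left(x \right)}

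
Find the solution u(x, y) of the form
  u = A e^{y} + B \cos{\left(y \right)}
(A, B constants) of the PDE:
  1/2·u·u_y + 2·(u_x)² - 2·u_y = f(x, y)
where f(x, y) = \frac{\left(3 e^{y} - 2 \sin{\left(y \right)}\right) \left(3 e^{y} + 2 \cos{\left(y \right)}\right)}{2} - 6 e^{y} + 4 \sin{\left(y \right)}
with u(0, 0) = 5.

Substitute the ansatz u = A e^{y} + B \cos{\left(y \right)} into the left-hand side.
Derivatives of the ansatz:
  u_y = A e^{y} - B \sin{\left(y \right)}
  u_x = 0
Term by term:
  1/2·u·u_y = \frac{A^{2} e^{2 y}}{2} - \frac{A B e^{y} \sin{\left(y \right)}}{2} + \frac{A B e^{y} \cos{\left(y \right)}}{2} - \frac{B^{2} \sin{\left(y \right)} \cos{\left(y \right)}}{2}
  2·(u_x)² = 0
  -2·u_y = - 2 A e^{y} + 2 B \sin{\left(y \right)}
So the left-hand side equals
  \frac{A^{2} e^{2 y}}{2} - \frac{A B e^{y} \sin{\left(y \right)}}{2} + \frac{A B e^{y} \cos{\left(y \right)}}{2} - 2 A e^{y} - \frac{B^{2} \sin{\left(y \right)} \cos{\left(y \right)}}{2} + 2 B \sin{\left(y \right)}
This must equal f(x, y) identically; expanded, f = \frac{9 e^{2 y}}{2} - 3 e^{y} \sin{\left(y \right)} + 3 e^{y} \cos{\left(y \right)} - 6 e^{y} - 2 \sin{\left(y \right)} \cos{\left(y \right)} + 4 \sin{\left(y \right)}.
Matching coefficients of the independent functions:
  [e^{y} \sin{\left(y \right)}]:  - \frac{A B}{2} = -3
  [e^{y} \cos{\left(y \right)}]:  \frac{A B}{2} = 3
  [\sin{\left(y \right)} \cos{\left(y \right)}]:  - \frac{B^{2}}{2} = -2
  [e^{y}]:  - 2 A = -6
  [e^{2 y}]:  \frac{A^{2}}{2} = \frac{9}{2}
  [\sin{\left(y \right)}]:  2 B = 4
Solving: A = 3, B = 2.
Check against the point condition:
  u(0, 0) = 5  ⟹  A + B = 5  ✓
Hence u(x, y) = 3 e^{y} + 2 \cos{\left(y \right)}.

Answer: u(x, y) = 3 e^{y} + 2 \cos{\left(y \right)}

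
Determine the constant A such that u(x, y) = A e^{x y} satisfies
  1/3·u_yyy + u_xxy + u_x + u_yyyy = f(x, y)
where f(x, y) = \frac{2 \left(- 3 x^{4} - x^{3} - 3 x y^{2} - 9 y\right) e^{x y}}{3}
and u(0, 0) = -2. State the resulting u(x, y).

Substitute the ansatz u = A e^{x y} into the left-hand side.
Derivatives of the ansatz:
  u_yyy = A x^{3} e^{x y}
  u_xxy = A x y^{2} e^{x y} + 2 A y e^{x y}
  u_x = A y e^{x y}
  u_yyyy = A x^{4} e^{x y}
Term by term:
  1/3·u_yyy = \frac{A x^{3} e^{x y}}{3}
  u_xxy = A x y^{2} e^{x y} + 2 A y e^{x y}
  u_x = A y e^{x y}
  u_yyyy = A x^{4} e^{x y}
So the left-hand side equals
  A x^{4} e^{x y} + \frac{A x^{3} e^{x y}}{3} + A x y^{2} e^{x y} + 3 A y e^{x y}
This must equal f(x, y) identically; expanded, f = - 2 x^{4} e^{x y} - \frac{2 x^{3} e^{x y}}{3} - 2 x y^{2} e^{x y} - 6 y e^{x y}.
Matching coefficients of the independent functions:
  [x^{3} e^{x y}]:  \frac{A}{3} = - \frac{2}{3}
  [x^{4} e^{x y}, x y^{2} e^{x y}]:  A = -2
  [y e^{x y}]:  3 A = -6
Solving: A = -2.
Check against the point condition:
  u(0, 0) = -2  ⟹  A = -2  ✓
Hence u(x, y) = - 2 e^{x y}.

Answer: u(x, y) = - 2 e^{x y}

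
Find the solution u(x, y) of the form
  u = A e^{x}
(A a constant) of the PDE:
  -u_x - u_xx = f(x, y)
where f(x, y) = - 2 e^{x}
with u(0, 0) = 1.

Substitute the ansatz u = A e^{x} into the left-hand side.
Derivatives of the ansatz:
  u_x = A e^{x}
  u_xx = A e^{x}
Term by term:
  -u_x = - A e^{x}
  -u_xx = - A e^{x}
So the left-hand side equals
  - 2 A e^{x}
This must equal f(x, y) = - 2 e^{x} identically.
Matching coefficients of the independent functions:
  [e^{x}]:  - 2 A = -2
Solving: A = 1.
Check against the point condition:
  u(0, 0) = 1  ⟹  A = 1  ✓
Hence u(x, y) = e^{x}.

Answer: u(x, y) = e^{x}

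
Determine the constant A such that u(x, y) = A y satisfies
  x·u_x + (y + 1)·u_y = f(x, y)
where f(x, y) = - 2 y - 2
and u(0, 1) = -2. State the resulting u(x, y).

Substitute the ansatz u = A y into the left-hand side.
Derivatives of the ansatz:
  u_x = 0
  u_y = A
Term by term:
  x·u_x = 0
  (y + 1)·u_y = A y + A
So the left-hand side equals
  A y + A
This must equal f(x, y) = - 2 y - 2 identically.
Matching coefficients of the independent functions:
  [constant term, y]:  A = -2
Solving: A = -2.
Check against the point condition:
  u(0, 1) = -2  ⟹  A = -2  ✓
Hence u(x, y) = - 2 y.

Answer: u(x, y) = - 2 y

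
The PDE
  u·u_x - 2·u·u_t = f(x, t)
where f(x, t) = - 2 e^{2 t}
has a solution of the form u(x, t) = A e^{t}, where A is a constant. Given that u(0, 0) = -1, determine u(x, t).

Answer: u(x, t) = - e^{t}

Derivation:
Substitute the ansatz u = A e^{t} into the left-hand side.
Derivatives of the ansatz:
  u_x = 0
  u_t = A e^{t}
Term by term:
  u·u_x = 0
  -2·u·u_t = - 2 A^{2} e^{2 t}
So the left-hand side equals
  - 2 A^{2} e^{2 t}
This must equal f(x, t) = - 2 e^{2 t} identically.
Matching coefficients of the independent functions:
  [e^{2 t}]:  - 2 A^{2} = -2
These equations allow (A) = (-1) or (1).
Impose the point condition(s):
  u(0, 0) = -1  ⟹  A = -1
Only A = -1 satisfies everything.
Hence u(x, t) = - e^{t}.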